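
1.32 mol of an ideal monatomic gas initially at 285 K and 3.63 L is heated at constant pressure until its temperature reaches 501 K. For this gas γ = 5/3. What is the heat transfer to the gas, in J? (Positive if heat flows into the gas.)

5930 J

P₁ = nRT₁/V₁ = 1.32×8.314×285/3.63 = 862 kPa.
Isobaric: P stays 862 kPa; V/T = const ⇒ T₂ = 501 K, V₂ = 6.38 L.
W = PΔV = 862×(6.38−3.63) kPa·L = 2370 J.
ΔU = nCvΔT = 1.32×12.5×(501−285) = 3560 J.
Q = ΔU + W = nCpΔT = 5930 J.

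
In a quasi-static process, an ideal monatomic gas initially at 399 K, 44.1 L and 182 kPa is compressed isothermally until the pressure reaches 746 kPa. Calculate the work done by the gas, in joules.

-11300 J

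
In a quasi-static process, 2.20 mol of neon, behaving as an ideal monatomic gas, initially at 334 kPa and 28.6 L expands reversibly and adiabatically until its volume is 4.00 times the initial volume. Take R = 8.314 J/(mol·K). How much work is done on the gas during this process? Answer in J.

-8640 J

T₁ = P₁V₁/(nR) = 334×28.6/(2.20×8.314) = 522 K.
Adiabatic: TV^(γ−1) = const ⇒ T₂ = 522×(0.250)^0.667 = 207 K; PV^γ = const ⇒ P₂ = 33.1 kPa.
ΔU = nCvΔT = 2.20×12.5×(207−522) = -8640 J.
Q = 0 for an adiabatic process, so W = −ΔU = 8640 J.
Work done on the gas = −W_by = -8640 J.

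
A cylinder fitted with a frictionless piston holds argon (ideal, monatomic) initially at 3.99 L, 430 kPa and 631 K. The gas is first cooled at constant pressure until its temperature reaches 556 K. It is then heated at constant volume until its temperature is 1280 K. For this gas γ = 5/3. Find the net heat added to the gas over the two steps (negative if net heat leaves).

2440 J

n = P₁V₁/(RT₁) = 430×3.99/(8.314×631) = 0.327 mol.
Step 1 — Isobaric: P stays 430 kPa; V/T = const ⇒ T₂ = 556 K, V₂ = 3.52 L.
W = PΔV = 430×(3.52−3.99) kPa·L = -204 J.
ΔU = nCvΔT = 0.327×12.5×(556−631) = -306 J.
Q = ΔU + W = nCpΔT = -510 J.
State after step 1: P = 430 kPa, V = 3.52 L, T = 556 K.
Step 2 — Isochoric: V stays 3.52 L; P/T = const ⇒ T₂ = 1280 K, P₂ = 990 kPa.
W = 0 (no volume change).
ΔU = nCvΔT = 0.327×12.5×(1280−556) = 2950 J.
Q = ΔU = 2950 J.
Net over both steps: W = -204 J, Q = 2440 J, ΔU = 2650 J.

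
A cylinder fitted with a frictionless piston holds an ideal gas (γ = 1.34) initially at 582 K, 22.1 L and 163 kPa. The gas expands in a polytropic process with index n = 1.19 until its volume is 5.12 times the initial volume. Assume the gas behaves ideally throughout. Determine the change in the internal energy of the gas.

-2830 J

n = P₁V₁/(RT₁) = 163×22.1/(8.314×582) = 0.744 mol.
Polytropic n=1.19: T₂ = T₁(V₁/V₂)^(n−1) = 582×(0.195)^0.19 = 427 K; P₂ = P₁(V₁/V₂)^n = 23.3 kPa.
For an ideal gas ΔU = nCvΔT with Cv = R/(γ−1) = 24.5 J/(mol·K).
ΔU = 0.744×24.5×(427−582) = -2830 J.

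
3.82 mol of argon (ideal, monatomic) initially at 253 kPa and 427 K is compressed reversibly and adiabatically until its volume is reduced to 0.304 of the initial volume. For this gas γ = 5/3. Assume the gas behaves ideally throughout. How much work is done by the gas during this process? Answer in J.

-24700 J

V₁ = nRT₁/P₁ = 3.82×8.314×427/253 = 53.6 L.
Adiabatic: TV^(γ−1) = const ⇒ T₂ = 427×(3.29)^0.667 = 944 K; PV^γ = const ⇒ P₂ = 1840 kPa.
ΔU = nCvΔT = 3.82×12.5×(944−427) = 24700 J.
Q = 0 for an adiabatic process, so W = −ΔU = -24700 J.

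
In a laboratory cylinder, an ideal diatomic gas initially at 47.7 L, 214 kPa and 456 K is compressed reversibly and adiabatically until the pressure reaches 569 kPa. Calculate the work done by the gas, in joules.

-8230 J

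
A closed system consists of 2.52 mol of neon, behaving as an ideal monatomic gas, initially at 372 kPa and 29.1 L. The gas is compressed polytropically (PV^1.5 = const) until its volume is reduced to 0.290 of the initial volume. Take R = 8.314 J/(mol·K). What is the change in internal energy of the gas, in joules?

T₁ = P₁V₁/(nR) = 372×29.1/(2.52×8.314) = 517 K.
Polytropic n=1.5: T₂ = T₁(V₁/V₂)^(n−1) = 517×(3.45)^0.50 = 959 K; P₂ = P₁(V₁/V₂)^n = 2380 kPa.
For an ideal gas ΔU = nCvΔT with Cv = (3/2)R = 12.5 J/(mol·K).
ΔU = 2.52×12.5×(959−517) = 13900 J.

13900 J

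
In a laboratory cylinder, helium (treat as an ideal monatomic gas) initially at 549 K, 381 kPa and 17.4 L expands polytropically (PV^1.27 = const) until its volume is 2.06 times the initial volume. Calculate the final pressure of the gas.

Polytropic n=1.27: T₂ = T₁(V₁/V₂)^(n−1) = 549×(0.485)^0.27 = 452 K; P₂ = P₁(V₁/V₂)^n = 152 kPa.

152 kPa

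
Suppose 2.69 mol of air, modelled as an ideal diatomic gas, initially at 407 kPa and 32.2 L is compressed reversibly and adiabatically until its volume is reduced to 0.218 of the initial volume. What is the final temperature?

T₁ = P₁V₁/(nR) = 407×32.2/(2.69×8.314) = 586 K.
Adiabatic: TV^(γ−1) = const ⇒ T₂ = 586×(4.59)^0.400 = 1080 K; PV^γ = const ⇒ P₂ = 3430 kPa.

1080 K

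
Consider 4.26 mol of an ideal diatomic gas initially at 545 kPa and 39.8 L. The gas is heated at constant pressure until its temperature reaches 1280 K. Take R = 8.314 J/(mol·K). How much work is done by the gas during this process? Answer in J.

23600 J

T₁ = P₁V₁/(nR) = 545×39.8/(4.26×8.314) = 612 K.
Isobaric: P stays 545 kPa; V/T = const ⇒ T₂ = 1280 K, V₂ = 83.2 L.
W = PΔV = 545×(83.2−39.8) kPa·L = 23600 J.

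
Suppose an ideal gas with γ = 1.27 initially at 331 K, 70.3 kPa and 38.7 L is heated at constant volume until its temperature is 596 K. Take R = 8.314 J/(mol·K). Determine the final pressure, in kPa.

Isochoric: V stays 38.7 L; P/T = const ⇒ T₂ = 596 K, P₂ = 127 kPa.

127 kPa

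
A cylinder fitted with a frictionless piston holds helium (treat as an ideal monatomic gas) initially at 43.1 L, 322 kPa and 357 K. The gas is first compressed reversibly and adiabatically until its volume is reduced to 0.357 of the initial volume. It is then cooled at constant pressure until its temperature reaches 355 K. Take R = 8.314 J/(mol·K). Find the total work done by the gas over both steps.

n = P₁V₁/(RT₁) = 322×43.1/(8.314×357) = 4.68 mol.
Step 1 — Adiabatic: TV^(γ−1) = const ⇒ T₂ = 357×(2.80)^0.667 = 709 K; PV^γ = const ⇒ P₂ = 1790 kPa.
ΔU = nCvΔT = 4.68×12.5×(709−357) = 20500 J.
Q = 0 for an adiabatic process, so W = −ΔU = -20500 J.
State after step 1: P = 1790 kPa, V = 15.4 L, T = 709 K.
Step 2 — Isobaric: P stays 1790 kPa; V/T = const ⇒ T₂ = 355 K, V₂ = 7.70 L.
W = PΔV = 1790×(7.70−15.4) kPa·L = -13800 J.
ΔU = nCvΔT = 4.68×12.5×(355−709) = -20700 J.
Q = ΔU + W = nCpΔT = -34400 J.
Net over both steps: W = -34300 J, Q = -34400 J, ΔU = -117 J.

-34300 J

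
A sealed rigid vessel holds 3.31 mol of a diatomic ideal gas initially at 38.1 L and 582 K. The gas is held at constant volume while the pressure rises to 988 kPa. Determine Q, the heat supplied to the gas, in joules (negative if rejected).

54100 J

P₁ = nRT₁/V₁ = 3.31×8.314×582/38.1 = 420 kPa.
Isochoric: V stays 38.1 L; P/T = const ⇒ T₂ = 1370 K, P₂ = 988 kPa.
W = 0 (no volume change).
ΔU = nCvΔT = 3.31×20.8×(1370−582) = 54100 J.
Q = ΔU = 54100 J.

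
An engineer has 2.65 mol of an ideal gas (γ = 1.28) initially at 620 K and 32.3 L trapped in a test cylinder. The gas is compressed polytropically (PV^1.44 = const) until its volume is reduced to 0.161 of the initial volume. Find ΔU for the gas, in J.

P₁ = nRT₁/V₁ = 2.65×8.314×620/32.3 = 423 kPa.
Polytropic n=1.44: T₂ = T₁(V₁/V₂)^(n−1) = 620×(6.21)^0.44 = 1380 K; P₂ = P₁(V₁/V₂)^n = 5870 kPa.
For an ideal gas ΔU = nCvΔT with Cv = R/(γ−1) = 29.7 J/(mol·K).
ΔU = 2.65×29.7×(1380−620) = 60200 J.

60200 J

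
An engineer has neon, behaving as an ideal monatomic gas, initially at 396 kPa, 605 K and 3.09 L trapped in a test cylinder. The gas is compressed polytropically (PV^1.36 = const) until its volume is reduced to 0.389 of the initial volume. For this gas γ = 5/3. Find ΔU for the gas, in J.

n = P₁V₁/(RT₁) = 396×3.09/(8.314×605) = 0.243 mol.
Polytropic n=1.36: T₂ = T₁(V₁/V₂)^(n−1) = 605×(2.57)^0.36 = 850 K; P₂ = P₁(V₁/V₂)^n = 1430 kPa.
For an ideal gas ΔU = nCvΔT with Cv = (3/2)R = 12.5 J/(mol·K).
ΔU = 0.243×12.5×(850−605) = 743 J.

743 J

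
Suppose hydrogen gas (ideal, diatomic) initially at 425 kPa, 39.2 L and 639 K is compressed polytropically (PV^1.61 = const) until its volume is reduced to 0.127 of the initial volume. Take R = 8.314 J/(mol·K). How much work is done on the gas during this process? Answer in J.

n = P₁V₁/(RT₁) = 425×39.2/(8.314×639) = 3.14 mol.
Polytropic n=1.61: T₂ = T₁(V₁/V₂)^(n−1) = 639×(7.87)^0.61 = 2250 K; P₂ = P₁(V₁/V₂)^n = 11800 kPa.
W = (P₁V₁−P₂V₂)/(n−1) = (425×39.2−11800×4.98)/0.61 = -68900 J.
Work done on the gas = −W_by = 68900 J.

68900 J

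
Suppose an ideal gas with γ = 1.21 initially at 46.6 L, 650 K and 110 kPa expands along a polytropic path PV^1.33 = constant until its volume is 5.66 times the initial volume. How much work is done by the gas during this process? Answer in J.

6770 J

n = P₁V₁/(RT₁) = 110×46.6/(8.314×650) = 0.949 mol.
Polytropic n=1.33: T₂ = T₁(V₁/V₂)^(n−1) = 650×(0.177)^0.33 = 367 K; P₂ = P₁(V₁/V₂)^n = 11.0 kPa.
W = (P₁V₁−P₂V₂)/(n−1) = (110×46.6−11.0×264)/0.33 = 6770 J.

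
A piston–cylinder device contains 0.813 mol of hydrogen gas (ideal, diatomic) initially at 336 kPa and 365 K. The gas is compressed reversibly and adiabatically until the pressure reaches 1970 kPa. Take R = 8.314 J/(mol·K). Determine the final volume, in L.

2.08 L

V₁ = nRT₁/P₁ = 0.813×8.314×365/336 = 7.34 L.
Adiabatic: T₂/T₁ = (P₂/P₁)^((γ−1)/γ) ⇒ T₂ = 365×(5.86)^0.286 = 605 K; V₂ = 2.08 L.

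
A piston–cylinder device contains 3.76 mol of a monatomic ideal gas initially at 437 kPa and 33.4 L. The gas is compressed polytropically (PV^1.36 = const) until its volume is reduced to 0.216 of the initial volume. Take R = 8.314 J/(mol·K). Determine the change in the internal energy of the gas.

16100 J

T₁ = P₁V₁/(nR) = 437×33.4/(3.76×8.314) = 467 K.
Polytropic n=1.36: T₂ = T₁(V₁/V₂)^(n−1) = 467×(4.63)^0.36 = 811 K; P₂ = P₁(V₁/V₂)^n = 3510 kPa.
For an ideal gas ΔU = nCvΔT with Cv = (3/2)R = 12.5 J/(mol·K).
ΔU = 3.76×12.5×(811−467) = 16100 J.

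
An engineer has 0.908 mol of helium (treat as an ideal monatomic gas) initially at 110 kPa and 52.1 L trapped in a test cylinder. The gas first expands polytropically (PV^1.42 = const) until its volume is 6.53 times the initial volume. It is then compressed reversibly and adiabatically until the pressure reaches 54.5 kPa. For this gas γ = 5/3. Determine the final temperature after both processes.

757 K

T₁ = P₁V₁/(nR) = 110×52.1/(0.908×8.314) = 759 K.
Step 1 — Polytropic n=1.42: T₂ = T₁(V₁/V₂)^(n−1) = 759×(0.153)^0.42 = 345 K; P₂ = P₁(V₁/V₂)^n = 7.66 kPa.
W = (P₁V₁−P₂V₂)/(n−1) = (110×52.1−7.66×340)/0.42 = 7440 J.
ΔU = nCvΔT = 0.908×12.5×(345−759) = -4690 J.
Q = ΔU + W = 2750 J.
State after step 1: P = 7.66 kPa, V = 340 L, T = 345 K.
Step 2 — Adiabatic: T₂/T₁ = (P₂/P₁)^((γ−1)/γ) ⇒ T₂ = 345×(7.12)^0.400 = 757 K; V₂ = 105 L.
ΔU = nCvΔT = 0.908×12.5×(757−345) = 4660 J.
Q = 0 for an adiabatic process, so W = −ΔU = -4660 J.
Net over both steps: W = 2780 J, Q = 2750 J, ΔU = -27.5 J.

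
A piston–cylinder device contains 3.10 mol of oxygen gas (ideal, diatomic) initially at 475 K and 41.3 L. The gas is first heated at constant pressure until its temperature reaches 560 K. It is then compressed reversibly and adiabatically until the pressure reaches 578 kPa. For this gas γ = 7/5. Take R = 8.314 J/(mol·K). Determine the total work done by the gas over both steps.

P₁ = nRT₁/V₁ = 3.10×8.314×475/41.3 = 296 kPa.
Step 1 — Isobaric: P stays 296 kPa; V/T = const ⇒ T₂ = 560 K, V₂ = 48.7 L.
W = PΔV = 296×(48.7−41.3) kPa·L = 2190 J.
ΔU = nCvΔT = 3.10×20.8×(560−475) = 5480 J.
Q = ΔU + W = nCpΔT = 7670 J.
State after step 1: P = 296 kPa, V = 48.7 L, T = 560 K.
Step 2 — Adiabatic: T₂/T₁ = (P₂/P₁)^((γ−1)/γ) ⇒ T₂ = 560×(1.95)^0.286 = 678 K; V₂ = 30.2 L.
ΔU = nCvΔT = 3.10×20.8×(678−560) = 7580 J.
Q = 0 for an adiabatic process, so W = −ΔU = -7580 J.
Net over both steps: W = -5390 J, Q = 7670 J, ΔU = 13100 J.

-5390 J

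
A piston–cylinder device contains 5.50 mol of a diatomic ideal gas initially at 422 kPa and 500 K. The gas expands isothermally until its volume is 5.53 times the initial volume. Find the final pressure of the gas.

76.3 kPa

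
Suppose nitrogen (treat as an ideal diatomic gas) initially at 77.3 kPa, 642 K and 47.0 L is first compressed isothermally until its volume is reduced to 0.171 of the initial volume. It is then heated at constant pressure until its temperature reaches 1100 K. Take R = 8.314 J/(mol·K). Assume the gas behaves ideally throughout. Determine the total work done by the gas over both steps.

n = P₁V₁/(RT₁) = 77.3×47.0/(8.314×642) = 0.681 mol.
Step 1 — Isothermal: T stays 642 K; PV = const ⇒ V₂ = 8.04 L, P₂ = 452 kPa.
ΔU = 0 (ideal gas, T constant).
W = nRT ln(V₂/V₁) = 0.681×8.314×642×ln(0.171) = -6420 J.
Q = ΔU + W = -6420 J.
State after step 1: P = 452 kPa, V = 8.04 L, T = 642 K.
Step 2 — Isobaric: P stays 452 kPa; V/T = const ⇒ T₂ = 1100 K, V₂ = 13.8 L.
W = PΔV = 452×(13.8−8.04) kPa·L = 2590 J.
ΔU = nCvΔT = 0.681×20.8×(1100−642) = 6480 J.
Q = ΔU + W = nCpΔT = 9070 J.
Net over both steps: W = -3820 J, Q = 2660 J, ΔU = 6480 J.

-3820 J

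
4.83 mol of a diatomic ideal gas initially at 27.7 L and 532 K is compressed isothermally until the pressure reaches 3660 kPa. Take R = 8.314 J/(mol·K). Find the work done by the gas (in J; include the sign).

-33300 J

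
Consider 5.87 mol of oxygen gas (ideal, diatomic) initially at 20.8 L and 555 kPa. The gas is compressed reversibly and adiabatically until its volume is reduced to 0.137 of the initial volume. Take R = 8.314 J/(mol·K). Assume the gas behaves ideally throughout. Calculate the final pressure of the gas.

T₁ = P₁V₁/(nR) = 555×20.8/(5.87×8.314) = 237 K.
Adiabatic: TV^(γ−1) = const ⇒ T₂ = 237×(7.30)^0.400 = 524 K; PV^γ = const ⇒ P₂ = 8970 kPa.

8970 kPa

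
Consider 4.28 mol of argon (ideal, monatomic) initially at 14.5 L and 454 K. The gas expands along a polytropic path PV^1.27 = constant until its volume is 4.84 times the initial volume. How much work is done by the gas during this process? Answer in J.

20700 J

P₁ = nRT₁/V₁ = 4.28×8.314×454/14.5 = 1110 kPa.
Polytropic n=1.27: T₂ = T₁(V₁/V₂)^(n−1) = 454×(0.207)^0.27 = 297 K; P₂ = P₁(V₁/V₂)^n = 150 kPa.
W = (P₁V₁−P₂V₂)/(n−1) = (1110×14.5−150×70.2)/0.27 = 20700 J.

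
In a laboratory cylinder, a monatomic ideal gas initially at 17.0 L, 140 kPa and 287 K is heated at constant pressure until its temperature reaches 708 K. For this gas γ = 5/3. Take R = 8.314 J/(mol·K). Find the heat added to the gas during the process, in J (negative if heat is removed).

8730 J

n = P₁V₁/(RT₁) = 140×17.0/(8.314×287) = 0.997 mol.
Isobaric: P stays 140 kPa; V/T = const ⇒ T₂ = 708 K, V₂ = 41.9 L.
W = PΔV = 140×(41.9−17.0) kPa·L = 3490 J.
ΔU = nCvΔT = 0.997×12.5×(708−287) = 5240 J.
Q = ΔU + W = nCpΔT = 8730 J.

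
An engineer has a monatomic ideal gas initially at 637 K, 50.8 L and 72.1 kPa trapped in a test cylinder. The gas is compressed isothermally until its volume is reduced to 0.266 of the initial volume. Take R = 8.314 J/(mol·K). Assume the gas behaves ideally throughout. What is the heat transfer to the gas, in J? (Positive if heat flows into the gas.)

-4850 J

n = P₁V₁/(RT₁) = 72.1×50.8/(8.314×637) = 0.692 mol.
Isothermal: T stays 637 K; PV = const ⇒ V₂ = 13.5 L, P₂ = 271 kPa.
ΔU = 0 (ideal gas, T constant).
W = nRT ln(V₂/V₁) = 0.692×8.314×637×ln(0.266) = -4850 J.
Q = ΔU + W = -4850 J.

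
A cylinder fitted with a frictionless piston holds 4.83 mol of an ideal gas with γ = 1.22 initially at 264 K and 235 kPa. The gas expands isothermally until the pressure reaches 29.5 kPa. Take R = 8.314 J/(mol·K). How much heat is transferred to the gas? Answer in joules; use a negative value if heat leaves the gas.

22000 J

V₁ = nRT₁/P₁ = 4.83×8.314×264/235 = 45.1 L.
Isothermal: T stays 264 K; PV = const ⇒ V₂ = 359 L, P₂ = 29.5 kPa.
ΔU = 0 (ideal gas, T constant).
W = nRT ln(V₂/V₁) = 4.83×8.314×264×ln(7.97) = 22000 J.
Q = ΔU + W = 22000 J.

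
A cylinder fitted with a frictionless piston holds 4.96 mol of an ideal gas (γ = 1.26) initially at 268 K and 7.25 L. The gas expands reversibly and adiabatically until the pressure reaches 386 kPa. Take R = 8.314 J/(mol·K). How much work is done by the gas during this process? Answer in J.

10500 J

P₁ = nRT₁/V₁ = 4.96×8.314×268/7.25 = 1520 kPa.
Adiabatic: T₂/T₁ = (P₂/P₁)^((γ−1)/γ) ⇒ T₂ = 268×(0.253)^0.206 = 202 K; V₂ = 21.6 L.
ΔU = nCvΔT = 4.96×32.0×(202−268) = -10500 J.
Q = 0 for an adiabatic process, so W = −ΔU = 10500 J.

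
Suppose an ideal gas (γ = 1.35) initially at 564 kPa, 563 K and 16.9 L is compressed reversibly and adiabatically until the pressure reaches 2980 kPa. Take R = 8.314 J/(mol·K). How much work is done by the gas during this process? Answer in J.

-14700 J

n = P₁V₁/(RT₁) = 564×16.9/(8.314×563) = 2.04 mol.
Adiabatic: T₂/T₁ = (P₂/P₁)^((γ−1)/γ) ⇒ T₂ = 563×(5.28)^0.259 = 867 K; V₂ = 4.92 L.
ΔU = nCvΔT = 2.04×23.8×(867−563) = 14700 J.
Q = 0 for an adiabatic process, so W = −ΔU = -14700 J.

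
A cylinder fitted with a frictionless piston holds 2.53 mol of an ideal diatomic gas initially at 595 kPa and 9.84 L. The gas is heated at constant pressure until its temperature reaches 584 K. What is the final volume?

20.6 L

T₁ = P₁V₁/(nR) = 595×9.84/(2.53×8.314) = 278 K.
Isobaric: P stays 595 kPa; V/T = const ⇒ T₂ = 584 K, V₂ = 20.6 L.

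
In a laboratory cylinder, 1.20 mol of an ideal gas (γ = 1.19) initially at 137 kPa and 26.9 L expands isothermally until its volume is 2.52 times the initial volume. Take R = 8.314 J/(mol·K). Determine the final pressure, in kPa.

T₁ = P₁V₁/(nR) = 137×26.9/(1.20×8.314) = 369 K.
Isothermal: T stays 369 K; PV = const ⇒ V₂ = 67.8 L, P₂ = 54.4 kPa.

54.4 kPa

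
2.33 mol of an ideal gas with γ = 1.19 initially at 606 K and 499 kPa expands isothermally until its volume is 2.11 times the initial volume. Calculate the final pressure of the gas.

V₁ = nRT₁/P₁ = 2.33×8.314×606/499 = 23.5 L.
Isothermal: T stays 606 K; PV = const ⇒ V₂ = 49.6 L, P₂ = 236 kPa.

236 kPa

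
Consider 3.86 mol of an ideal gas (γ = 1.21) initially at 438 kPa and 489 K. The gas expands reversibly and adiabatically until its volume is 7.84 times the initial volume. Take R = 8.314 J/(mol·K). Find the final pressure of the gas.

V₁ = nRT₁/P₁ = 3.86×8.314×489/438 = 35.8 L.
Adiabatic: TV^(γ−1) = const ⇒ T₂ = 489×(0.128)^0.210 = 317 K; PV^γ = const ⇒ P₂ = 36.3 kPa.

36.3 kPa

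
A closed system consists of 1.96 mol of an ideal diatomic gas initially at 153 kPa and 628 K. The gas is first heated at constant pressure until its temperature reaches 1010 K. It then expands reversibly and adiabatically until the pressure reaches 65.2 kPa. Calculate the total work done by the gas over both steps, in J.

15100 J

V₁ = nRT₁/P₁ = 1.96×8.314×628/153 = 66.9 L.
Step 1 — Isobaric: P stays 153 kPa; V/T = const ⇒ T₂ = 1010 K, V₂ = 108 L.
W = PΔV = 153×(108−66.9) kPa·L = 6220 J.
ΔU = nCvΔT = 1.96×20.8×(1010−628) = 15600 J.
Q = ΔU + W = nCpΔT = 21800 J.
State after step 1: P = 153 kPa, V = 108 L, T = 1010 K.
Step 2 — Adiabatic: T₂/T₁ = (P₂/P₁)^((γ−1)/γ) ⇒ T₂ = 1010×(0.426)^0.286 = 792 K; V₂ = 198 L.
ΔU = nCvΔT = 1.96×20.8×(792−1010) = -8900 J.
Q = 0 for an adiabatic process, so W = −ΔU = 8900 J.
Net over both steps: W = 15100 J, Q = 21800 J, ΔU = 6660 J.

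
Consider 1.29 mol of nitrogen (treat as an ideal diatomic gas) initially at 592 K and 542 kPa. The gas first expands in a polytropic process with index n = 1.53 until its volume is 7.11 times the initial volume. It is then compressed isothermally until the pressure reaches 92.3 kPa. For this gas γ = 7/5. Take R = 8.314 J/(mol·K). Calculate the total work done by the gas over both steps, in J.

V₁ = nRT₁/P₁ = 1.29×8.314×592/542 = 11.7 L.
Step 1 — Polytropic n=1.53: T₂ = T₁(V₁/V₂)^(n−1) = 592×(0.141)^0.53 = 209 K; P₂ = P₁(V₁/V₂)^n = 27.0 kPa.
W = (P₁V₁−P₂V₂)/(n−1) = (542×11.7−27.0×83.3)/0.53 = 7740 J.
ΔU = nCvΔT = 1.29×20.8×(209−592) = -10300 J.
Q = ΔU + W = -2520 J.
State after step 1: P = 27.0 kPa, V = 83.3 L, T = 209 K.
Step 2 — Isothermal: T stays 209 K; PV = const ⇒ V₂ = 24.3 L, P₂ = 92.3 kPa.
ΔU = 0 (ideal gas, T constant).
W = nRT ln(V₂/V₁) = 1.29×8.314×209×ln(0.292) = -2760 J.
Q = ΔU + W = -2760 J.
Net over both steps: W = 4980 J, Q = -5280 J, ΔU = -10300 J.

4980 J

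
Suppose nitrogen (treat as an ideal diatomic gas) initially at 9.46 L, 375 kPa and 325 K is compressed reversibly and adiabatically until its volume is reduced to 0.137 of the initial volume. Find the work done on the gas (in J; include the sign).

10800 J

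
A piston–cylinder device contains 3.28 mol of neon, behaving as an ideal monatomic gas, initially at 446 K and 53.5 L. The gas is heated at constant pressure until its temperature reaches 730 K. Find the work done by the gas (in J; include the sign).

7740 J

P₁ = nRT₁/V₁ = 3.28×8.314×446/53.5 = 227 kPa.
Isobaric: P stays 227 kPa; V/T = const ⇒ T₂ = 730 K, V₂ = 87.6 L.
W = PΔV = 227×(87.6−53.5) kPa·L = 7740 J.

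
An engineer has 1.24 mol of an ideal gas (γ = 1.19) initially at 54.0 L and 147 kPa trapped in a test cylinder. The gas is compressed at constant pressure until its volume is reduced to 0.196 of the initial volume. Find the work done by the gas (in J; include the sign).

T₁ = P₁V₁/(nR) = 147×54.0/(1.24×8.314) = 770 K.
Isobaric: P stays 147 kPa; V/T = const ⇒ T₂ = 151 K, V₂ = 10.6 L.
W = PΔV = 147×(10.6−54.0) kPa·L = -6380 J.

-6380 J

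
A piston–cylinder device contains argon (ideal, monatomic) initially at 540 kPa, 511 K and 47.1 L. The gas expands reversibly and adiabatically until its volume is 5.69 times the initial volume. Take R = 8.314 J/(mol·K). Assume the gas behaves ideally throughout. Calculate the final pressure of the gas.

Adiabatic: TV^(γ−1) = const ⇒ T₂ = 511×(0.176)^0.667 = 160 K; PV^γ = const ⇒ P₂ = 29.8 kPa.

29.8 kPa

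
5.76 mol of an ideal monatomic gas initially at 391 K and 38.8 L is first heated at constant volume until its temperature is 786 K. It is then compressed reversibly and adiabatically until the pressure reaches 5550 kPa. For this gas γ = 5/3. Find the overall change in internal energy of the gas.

85300 J

P₁ = nRT₁/V₁ = 5.76×8.314×391/38.8 = 483 kPa.
Step 1 — Isochoric: V stays 38.8 L; P/T = const ⇒ T₂ = 786 K, P₂ = 970 kPa.
W = 0 (no volume change).
ΔU = nCvΔT = 5.76×12.5×(786−391) = 28400 J.
Q = ΔU = 28400 J.
State after step 1: P = 970 kPa, V = 38.8 L, T = 786 K.
Step 2 — Adiabatic: T₂/T₁ = (P₂/P₁)^((γ−1)/γ) ⇒ T₂ = 786×(5.72)^0.400 = 1580 K; V₂ = 13.6 L.
ΔU = nCvΔT = 5.76×12.5×(1580−786) = 57000 J.
Q = 0 for an adiabatic process, so W = −ΔU = -57000 J.
Net over both steps: W = -57000 J, Q = 28400 J, ΔU = 85300 J.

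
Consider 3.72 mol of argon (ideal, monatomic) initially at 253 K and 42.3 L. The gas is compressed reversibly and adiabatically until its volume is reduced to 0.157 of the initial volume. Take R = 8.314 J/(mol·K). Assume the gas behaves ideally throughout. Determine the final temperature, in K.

P₁ = nRT₁/V₁ = 3.72×8.314×253/42.3 = 185 kPa.
Adiabatic: TV^(γ−1) = const ⇒ T₂ = 253×(6.37)^0.667 = 869 K; PV^γ = const ⇒ P₂ = 4050 kPa.

869 K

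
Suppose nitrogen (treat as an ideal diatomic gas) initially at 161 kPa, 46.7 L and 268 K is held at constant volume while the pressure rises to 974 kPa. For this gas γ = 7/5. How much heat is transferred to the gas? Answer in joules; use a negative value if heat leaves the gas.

n = P₁V₁/(RT₁) = 161×46.7/(8.314×268) = 3.37 mol.
Isochoric: V stays 46.7 L; P/T = const ⇒ T₂ = 1620 K, P₂ = 974 kPa.
W = 0 (no volume change).
ΔU = nCvΔT = 3.37×20.8×(1620−268) = 94900 J.
Q = ΔU = 94900 J.

94900 J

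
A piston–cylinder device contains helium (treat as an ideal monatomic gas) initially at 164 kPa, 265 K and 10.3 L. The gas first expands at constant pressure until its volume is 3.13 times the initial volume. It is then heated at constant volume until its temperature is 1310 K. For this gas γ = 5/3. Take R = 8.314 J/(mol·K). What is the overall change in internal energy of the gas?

9990 J

n = P₁V₁/(RT₁) = 164×10.3/(8.314×265) = 0.767 mol.
Step 1 — Isobaric: P stays 164 kPa; V/T = const ⇒ T₂ = 829 K, V₂ = 32.2 L.
W = PΔV = 164×(32.2−10.3) kPa·L = 3600 J.
ΔU = nCvΔT = 0.767×12.5×(829−265) = 5400 J.
Q = ΔU + W = nCpΔT = 8990 J.
State after step 1: P = 164 kPa, V = 32.2 L, T = 829 K.
Step 2 — Isochoric: V stays 32.2 L; P/T = const ⇒ T₂ = 1310 K, P₂ = 259 kPa.
W = 0 (no volume change).
ΔU = nCvΔT = 0.767×12.5×(1310−829) = 4590 J.
Q = ΔU = 4590 J.
Net over both steps: W = 3600 J, Q = 13600 J, ΔU = 9990 J.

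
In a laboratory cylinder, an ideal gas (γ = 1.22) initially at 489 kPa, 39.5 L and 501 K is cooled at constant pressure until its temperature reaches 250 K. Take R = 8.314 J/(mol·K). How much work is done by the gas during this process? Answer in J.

n = P₁V₁/(RT₁) = 489×39.5/(8.314×501) = 4.64 mol.
Isobaric: P stays 489 kPa; V/T = const ⇒ T₂ = 250 K, V₂ = 19.7 L.
W = PΔV = 489×(19.7−39.5) kPa·L = -9680 J.

-9680 J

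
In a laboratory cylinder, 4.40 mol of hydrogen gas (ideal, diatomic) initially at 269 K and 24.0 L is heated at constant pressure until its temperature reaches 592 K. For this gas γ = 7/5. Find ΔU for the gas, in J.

29500 J

P₁ = nRT₁/V₁ = 4.40×8.314×269/24.0 = 410 kPa.
Isobaric: P stays 410 kPa; V/T = const ⇒ T₂ = 592 K, V₂ = 52.8 L.
For an ideal gas ΔU = nCvΔT with Cv = (5/2)R = 20.8 J/(mol·K).
ΔU = 4.40×20.8×(592−269) = 29500 J.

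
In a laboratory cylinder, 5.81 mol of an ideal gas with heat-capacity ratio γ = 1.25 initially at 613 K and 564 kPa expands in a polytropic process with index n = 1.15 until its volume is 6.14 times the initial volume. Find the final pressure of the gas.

70.0 kPa

V₁ = nRT₁/P₁ = 5.81×8.314×613/564 = 52.5 L.
Polytropic n=1.15: T₂ = T₁(V₁/V₂)^(n−1) = 613×(0.163)^0.15 = 467 K; P₂ = P₁(V₁/V₂)^n = 70.0 kPa.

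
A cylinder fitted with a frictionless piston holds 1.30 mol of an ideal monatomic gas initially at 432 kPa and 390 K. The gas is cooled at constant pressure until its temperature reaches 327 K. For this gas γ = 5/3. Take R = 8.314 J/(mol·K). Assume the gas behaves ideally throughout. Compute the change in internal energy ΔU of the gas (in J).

-1020 J

V₁ = nRT₁/P₁ = 1.30×8.314×390/432 = 9.76 L.
Isobaric: P stays 432 kPa; V/T = const ⇒ T₂ = 327 K, V₂ = 8.18 L.
For an ideal gas ΔU = nCvΔT with Cv = (3/2)R = 12.5 J/(mol·K).
ΔU = 1.30×12.5×(327−390) = -1020 J.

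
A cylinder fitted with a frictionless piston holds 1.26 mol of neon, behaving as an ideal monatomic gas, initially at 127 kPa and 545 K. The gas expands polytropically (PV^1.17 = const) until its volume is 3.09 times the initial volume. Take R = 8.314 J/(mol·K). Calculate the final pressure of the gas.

33.9 kPa

V₁ = nRT₁/P₁ = 1.26×8.314×545/127 = 45.0 L.
Polytropic n=1.17: T₂ = T₁(V₁/V₂)^(n−1) = 545×(0.324)^0.17 = 450 K; P₂ = P₁(V₁/V₂)^n = 33.9 kPa.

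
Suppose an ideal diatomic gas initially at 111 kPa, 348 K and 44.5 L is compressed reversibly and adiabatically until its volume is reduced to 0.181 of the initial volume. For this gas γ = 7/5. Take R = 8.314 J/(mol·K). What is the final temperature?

Adiabatic: TV^(γ−1) = const ⇒ T₂ = 348×(5.52)^0.400 = 689 K; PV^γ = const ⇒ P₂ = 1210 kPa.

689 K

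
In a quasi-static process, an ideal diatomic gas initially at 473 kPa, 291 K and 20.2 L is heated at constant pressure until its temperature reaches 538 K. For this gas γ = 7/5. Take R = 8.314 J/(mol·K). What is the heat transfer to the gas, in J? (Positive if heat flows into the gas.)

n = P₁V₁/(RT₁) = 473×20.2/(8.314×291) = 3.95 mol.
Isobaric: P stays 473 kPa; V/T = const ⇒ T₂ = 538 K, V₂ = 37.3 L.
W = PΔV = 473×(37.3−20.2) kPa·L = 8110 J.
ΔU = nCvΔT = 3.95×20.8×(538−291) = 20300 J.
Q = ΔU + W = nCpΔT = 28400 J.

28400 J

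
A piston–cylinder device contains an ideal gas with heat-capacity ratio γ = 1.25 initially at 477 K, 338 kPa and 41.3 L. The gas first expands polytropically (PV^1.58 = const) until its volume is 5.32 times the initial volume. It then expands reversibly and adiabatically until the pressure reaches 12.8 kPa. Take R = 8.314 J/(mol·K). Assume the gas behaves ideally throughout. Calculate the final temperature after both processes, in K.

n = P₁V₁/(RT₁) = 338×41.3/(8.314×477) = 3.52 mol.
Step 1 — Polytropic n=1.58: T₂ = T₁(V₁/V₂)^(n−1) = 477×(0.188)^0.58 = 181 K; P₂ = P₁(V₁/V₂)^n = 24.1 kPa.
W = (P₁V₁−P₂V₂)/(n−1) = (338×41.3−24.1×220)/0.58 = 14900 J.
ΔU = nCvΔT = 3.52×33.3×(181−477) = -34700 J.
Q = ΔU + W = -19700 J.
State after step 1: P = 24.1 kPa, V = 220 L, T = 181 K.
Step 2 — Adiabatic: T₂/T₁ = (P₂/P₁)^((γ−1)/γ) ⇒ T₂ = 181×(0.531)^0.200 = 159 K; V₂ = 364 L.
ΔU = nCvΔT = 3.52×33.3×(159−181) = -2520 J.
Q = 0 for an adiabatic process, so W = −ΔU = 2520 J.
Net over both steps: W = 17500 J, Q = -19700 J, ΔU = -37200 J.

159 K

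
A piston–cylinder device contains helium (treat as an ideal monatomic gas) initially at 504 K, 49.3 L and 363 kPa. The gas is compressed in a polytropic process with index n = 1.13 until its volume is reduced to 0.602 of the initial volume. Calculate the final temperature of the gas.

538 K

Polytropic n=1.13: T₂ = T₁(V₁/V₂)^(n−1) = 504×(1.66)^0.13 = 538 K; P₂ = P₁(V₁/V₂)^n = 644 kPa.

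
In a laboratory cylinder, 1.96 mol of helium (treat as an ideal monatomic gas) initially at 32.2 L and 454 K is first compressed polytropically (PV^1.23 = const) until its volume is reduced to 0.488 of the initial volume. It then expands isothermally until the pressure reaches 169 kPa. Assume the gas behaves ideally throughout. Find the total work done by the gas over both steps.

P₁ = nRT₁/V₁ = 1.96×8.314×454/32.2 = 230 kPa.
Step 1 — Polytropic n=1.23: T₂ = T₁(V₁/V₂)^(n−1) = 454×(2.05)^0.23 = 535 K; P₂ = P₁(V₁/V₂)^n = 555 kPa.
W = (P₁V₁−P₂V₂)/(n−1) = (230×32.2−555×15.7)/0.23 = -5770 J.
ΔU = nCvΔT = 1.96×12.5×(535−454) = 1990 J.
Q = ΔU + W = -3780 J.
State after step 1: P = 555 kPa, V = 15.7 L, T = 535 K.
Step 2 — Isothermal: T stays 535 K; PV = const ⇒ V₂ = 51.6 L, P₂ = 169 kPa.
ΔU = 0 (ideal gas, T constant).
W = nRT ln(V₂/V₁) = 1.96×8.314×535×ln(3.29) = 10400 J.
Q = ΔU + W = 10400 J.
Net over both steps: W = 4610 J, Q = 6600 J, ΔU = 1990 J.

4610 J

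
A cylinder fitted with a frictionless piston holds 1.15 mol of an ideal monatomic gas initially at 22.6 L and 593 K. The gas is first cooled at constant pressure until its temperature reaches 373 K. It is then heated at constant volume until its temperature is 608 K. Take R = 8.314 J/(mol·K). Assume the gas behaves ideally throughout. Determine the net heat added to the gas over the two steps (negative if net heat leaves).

P₁ = nRT₁/V₁ = 1.15×8.314×593/22.6 = 251 kPa.
Step 1 — Isobaric: P stays 251 kPa; V/T = const ⇒ T₂ = 373 K, V₂ = 14.2 L.
W = PΔV = 251×(14.2−22.6) kPa·L = -2100 J.
ΔU = nCvΔT = 1.15×12.5×(373−593) = -3160 J.
Q = ΔU + W = nCpΔT = -5260 J.
State after step 1: P = 251 kPa, V = 14.2 L, T = 373 K.
Step 2 — Isochoric: V stays 14.2 L; P/T = const ⇒ T₂ = 608 K, P₂ = 409 kPa.
W = 0 (no volume change).
ΔU = nCvΔT = 1.15×12.5×(608−373) = 3370 J.
Q = ΔU = 3370 J.
Net over both steps: W = -2100 J, Q = -1890 J, ΔU = 215 J.

-1890 J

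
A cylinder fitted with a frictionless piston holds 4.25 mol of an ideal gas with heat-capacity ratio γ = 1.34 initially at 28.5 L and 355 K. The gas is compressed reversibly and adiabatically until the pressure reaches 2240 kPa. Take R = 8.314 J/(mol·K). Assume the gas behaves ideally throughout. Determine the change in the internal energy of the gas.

P₁ = nRT₁/V₁ = 4.25×8.314×355/28.5 = 440 kPa.
Adiabatic: T₂/T₁ = (P₂/P₁)^((γ−1)/γ) ⇒ T₂ = 355×(5.09)^0.254 = 536 K; V₂ = 8.46 L.
For an ideal gas ΔU = nCvΔT with Cv = R/(γ−1) = 24.5 J/(mol·K).
ΔU = 4.25×24.5×(536−355) = 18900 J.

18900 J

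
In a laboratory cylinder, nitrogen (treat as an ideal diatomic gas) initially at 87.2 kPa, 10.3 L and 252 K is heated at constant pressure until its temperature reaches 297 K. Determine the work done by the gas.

160 J

n = P₁V₁/(RT₁) = 87.2×10.3/(8.314×252) = 0.429 mol.
Isobaric: P stays 87.2 kPa; V/T = const ⇒ T₂ = 297 K, V₂ = 12.1 L.
W = PΔV = 87.2×(12.1−10.3) kPa·L = 160 J.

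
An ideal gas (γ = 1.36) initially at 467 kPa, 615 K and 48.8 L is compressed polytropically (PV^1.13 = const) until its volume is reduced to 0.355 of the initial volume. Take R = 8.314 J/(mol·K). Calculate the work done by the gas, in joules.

n = P₁V₁/(RT₁) = 467×48.8/(8.314×615) = 4.46 mol.
Polytropic n=1.13: T₂ = T₁(V₁/V₂)^(n−1) = 615×(2.82)^0.13 = 704 K; P₂ = P₁(V₁/V₂)^n = 1510 kPa.
W = (P₁V₁−P₂V₂)/(n−1) = (467×48.8−1510×17.3)/0.13 = -25300 J.

-25300 J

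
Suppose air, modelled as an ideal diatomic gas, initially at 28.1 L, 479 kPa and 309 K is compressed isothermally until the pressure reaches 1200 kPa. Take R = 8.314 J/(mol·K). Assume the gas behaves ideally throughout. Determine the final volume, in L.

11.2 L

Isothermal: T stays 309 K; PV = const ⇒ V₂ = 11.2 L, P₂ = 1200 kPa.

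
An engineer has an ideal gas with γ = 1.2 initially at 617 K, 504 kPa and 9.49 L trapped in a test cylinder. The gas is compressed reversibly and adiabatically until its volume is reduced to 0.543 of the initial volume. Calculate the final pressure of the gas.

1050 kPa

Adiabatic: TV^(γ−1) = const ⇒ T₂ = 617×(1.84)^0.200 = 697 K; PV^γ = const ⇒ P₂ = 1050 kPa.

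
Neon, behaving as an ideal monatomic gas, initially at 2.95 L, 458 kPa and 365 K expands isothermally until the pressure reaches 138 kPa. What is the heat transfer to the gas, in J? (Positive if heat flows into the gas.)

1620 J

n = P₁V₁/(RT₁) = 458×2.95/(8.314×365) = 0.445 mol.
Isothermal: T stays 365 K; PV = const ⇒ V₂ = 9.79 L, P₂ = 138 kPa.
ΔU = 0 (ideal gas, T constant).
W = nRT ln(V₂/V₁) = 0.445×8.314×365×ln(3.32) = 1620 J.
Q = ΔU + W = 1620 J.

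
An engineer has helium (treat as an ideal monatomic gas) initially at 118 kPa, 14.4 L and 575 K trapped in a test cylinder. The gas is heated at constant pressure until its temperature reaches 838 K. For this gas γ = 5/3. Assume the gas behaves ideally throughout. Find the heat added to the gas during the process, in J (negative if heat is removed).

1940 J

n = P₁V₁/(RT₁) = 118×14.4/(8.314×575) = 0.355 mol.
Isobaric: P stays 118 kPa; V/T = const ⇒ T₂ = 838 K, V₂ = 21.0 L.
W = PΔV = 118×(21.0−14.4) kPa·L = 777 J.
ΔU = nCvΔT = 0.355×12.5×(838−575) = 1170 J.
Q = ΔU + W = nCpΔT = 1940 J.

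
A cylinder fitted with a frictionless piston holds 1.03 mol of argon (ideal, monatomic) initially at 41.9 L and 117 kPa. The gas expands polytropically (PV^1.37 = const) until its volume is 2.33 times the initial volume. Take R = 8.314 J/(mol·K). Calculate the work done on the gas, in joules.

T₁ = P₁V₁/(nR) = 117×41.9/(1.03×8.314) = 572 K.
Polytropic n=1.37: T₂ = T₁(V₁/V₂)^(n−1) = 572×(0.429)^0.37 = 419 K; P₂ = P₁(V₁/V₂)^n = 36.7 kPa.
W = (P₁V₁−P₂V₂)/(n−1) = (117×41.9−36.7×97.6)/0.37 = 3560 J.
Work done on the gas = −W_by = -3560 J.

-3560 J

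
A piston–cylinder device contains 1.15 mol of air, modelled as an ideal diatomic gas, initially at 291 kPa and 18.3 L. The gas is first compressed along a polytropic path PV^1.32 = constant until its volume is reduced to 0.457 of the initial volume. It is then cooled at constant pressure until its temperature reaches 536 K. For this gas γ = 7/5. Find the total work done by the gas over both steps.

T₁ = P₁V₁/(nR) = 291×18.3/(1.15×8.314) = 557 K.
Step 1 — Polytropic n=1.32: T₂ = T₁(V₁/V₂)^(n−1) = 557×(2.19)^0.32 = 716 K; P₂ = P₁(V₁/V₂)^n = 818 kPa.
W = (P₁V₁−P₂V₂)/(n−1) = (291×18.3−818×8.36)/0.32 = -4740 J.
ΔU = nCvΔT = 1.15×20.8×(716−557) = 3790 J.
Q = ΔU + W = -948 J.
State after step 1: P = 818 kPa, V = 8.36 L, T = 716 K.
Step 2 — Isobaric: P stays 818 kPa; V/T = const ⇒ T₂ = 536 K, V₂ = 6.26 L.
W = PΔV = 818×(6.26−8.36) kPa·L = -1720 J.
ΔU = nCvΔT = 1.15×20.8×(536−716) = -4290 J.
Q = ΔU + W = nCpΔT = -6010 J.
Net over both steps: W = -6460 J, Q = -6960 J, ΔU = -501 J.

-6460 J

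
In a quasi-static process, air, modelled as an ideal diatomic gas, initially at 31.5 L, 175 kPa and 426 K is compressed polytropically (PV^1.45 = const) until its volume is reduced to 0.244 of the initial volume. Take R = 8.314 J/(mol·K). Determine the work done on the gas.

10900 J

n = P₁V₁/(RT₁) = 175×31.5/(8.314×426) = 1.56 mol.
Polytropic n=1.45: T₂ = T₁(V₁/V₂)^(n−1) = 426×(4.10)^0.45 = 804 K; P₂ = P₁(V₁/V₂)^n = 1350 kPa.
W = (P₁V₁−P₂V₂)/(n−1) = (175×31.5−1350×7.69)/0.45 = -10900 J.
Work done on the gas = −W_by = 10900 J.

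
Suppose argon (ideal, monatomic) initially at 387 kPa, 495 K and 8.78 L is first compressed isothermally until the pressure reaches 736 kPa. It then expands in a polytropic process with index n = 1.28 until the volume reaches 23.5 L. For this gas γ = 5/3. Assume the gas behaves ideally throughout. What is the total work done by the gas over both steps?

2260 J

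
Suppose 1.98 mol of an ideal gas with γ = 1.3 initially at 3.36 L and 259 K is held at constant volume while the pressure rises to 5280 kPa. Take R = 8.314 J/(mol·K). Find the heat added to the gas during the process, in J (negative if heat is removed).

44900 J

P₁ = nRT₁/V₁ = 1.98×8.314×259/3.36 = 1270 kPa.
Isochoric: V stays 3.36 L; P/T = const ⇒ T₂ = 1080 K, P₂ = 5280 kPa.
W = 0 (no volume change).
ΔU = nCvΔT = 1.98×27.7×(1080−259) = 44900 J.
Q = ΔU = 44900 J.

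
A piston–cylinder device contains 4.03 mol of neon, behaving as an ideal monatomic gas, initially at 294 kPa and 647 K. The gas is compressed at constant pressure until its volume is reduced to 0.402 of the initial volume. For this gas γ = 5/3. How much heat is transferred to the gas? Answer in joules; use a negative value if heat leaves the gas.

-32400 J

V₁ = nRT₁/P₁ = 4.03×8.314×647/294 = 73.7 L.
Isobaric: P stays 294 kPa; V/T = const ⇒ T₂ = 260 K, V₂ = 29.6 L.
W = PΔV = 294×(29.6−73.7) kPa·L = -13000 J.
ΔU = nCvΔT = 4.03×12.5×(260−647) = -19400 J.
Q = ΔU + W = nCpΔT = -32400 J.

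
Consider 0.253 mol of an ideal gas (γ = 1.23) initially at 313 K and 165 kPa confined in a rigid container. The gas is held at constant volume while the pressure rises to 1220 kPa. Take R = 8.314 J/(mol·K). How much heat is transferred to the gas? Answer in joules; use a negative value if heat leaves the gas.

V₁ = nRT₁/P₁ = 0.253×8.314×313/165 = 3.99 L.
Isochoric: V stays 3.99 L; P/T = const ⇒ T₂ = 2310 K, P₂ = 1220 kPa.
W = 0 (no volume change).
ΔU = nCvΔT = 0.253×36.1×(2310−313) = 18300 J.
Q = ΔU = 18300 J.

18300 J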